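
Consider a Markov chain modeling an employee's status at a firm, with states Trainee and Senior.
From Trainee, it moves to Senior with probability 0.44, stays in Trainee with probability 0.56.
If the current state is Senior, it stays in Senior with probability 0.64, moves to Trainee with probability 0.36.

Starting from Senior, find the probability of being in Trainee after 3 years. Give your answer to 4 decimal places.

0.4464

Propagate the distribution vector 3 years from Senior.
After 0 years: (0.0000, 1.0000)
After 1 year: (0.3600, 0.6400)
After 2 years: (0.4320, 0.5680)
After 3 years: (0.4464, 0.5536)
P(in Trainee after 3 years) = 0.4464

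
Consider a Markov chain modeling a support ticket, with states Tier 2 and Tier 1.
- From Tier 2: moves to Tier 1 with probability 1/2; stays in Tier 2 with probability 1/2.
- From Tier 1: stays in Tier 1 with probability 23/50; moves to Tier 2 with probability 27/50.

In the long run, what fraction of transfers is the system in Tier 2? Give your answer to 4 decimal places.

Let the stationary distribution be π with π = πP and π_1 + π_2 = 1.
π_1 = 0.5·π_1 + 0.54·π_2
Solving with the normalization constraint gives π = (0.5192, 0.4808).
So the stationary probability of Tier 2 is 0.5192.

0.5192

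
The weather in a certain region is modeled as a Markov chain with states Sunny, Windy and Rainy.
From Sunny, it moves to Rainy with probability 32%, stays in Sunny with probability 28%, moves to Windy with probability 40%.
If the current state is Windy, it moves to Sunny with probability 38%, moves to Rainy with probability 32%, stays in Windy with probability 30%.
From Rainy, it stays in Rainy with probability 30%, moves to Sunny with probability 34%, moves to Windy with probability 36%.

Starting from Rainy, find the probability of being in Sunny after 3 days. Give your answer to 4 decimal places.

0.3340

Propagate the distribution vector 3 days from Rainy.
After 0 days: (0.0000, 0.0000, 1.0000)
After 1 day: (0.3400, 0.3600, 0.3000)
After 2 days: (0.3340, 0.3520, 0.3140)
After 3 days: (0.3340, 0.3522, 0.3137)
P(in Sunny after 3 days) = 0.3340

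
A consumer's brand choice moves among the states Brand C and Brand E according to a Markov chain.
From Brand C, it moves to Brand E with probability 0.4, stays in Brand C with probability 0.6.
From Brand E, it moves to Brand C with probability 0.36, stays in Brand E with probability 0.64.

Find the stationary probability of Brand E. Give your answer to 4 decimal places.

0.5263

Let the stationary distribution be π with π = πP and π_1 + π_2 = 1.
π_1 = 0.6·π_1 + 0.36·π_2
Solving with the normalization constraint gives π = (0.4737, 0.5263).
So the stationary probability of Brand E is 0.5263.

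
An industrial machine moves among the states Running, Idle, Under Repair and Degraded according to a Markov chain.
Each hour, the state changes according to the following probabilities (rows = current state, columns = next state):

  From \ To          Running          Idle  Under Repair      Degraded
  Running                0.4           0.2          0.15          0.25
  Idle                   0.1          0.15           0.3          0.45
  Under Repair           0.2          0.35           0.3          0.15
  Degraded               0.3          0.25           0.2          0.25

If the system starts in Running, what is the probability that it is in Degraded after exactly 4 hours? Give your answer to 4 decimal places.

0.2740

Propagate the distribution vector 4 hours from Running.
After 0 hours: (1.0000, 0.0000, 0.0000, 0.0000)
After 1 hour: (0.4000, 0.2000, 0.1500, 0.2500)
After 2 hours: (0.2850, 0.2250, 0.2150, 0.2750)
After 3 hours: (0.2620, 0.2348, 0.2298, 0.2735)
After 4 hours: (0.2563, 0.2364, 0.2334, 0.2740)
P(in Degraded after 4 hours) = 0.2740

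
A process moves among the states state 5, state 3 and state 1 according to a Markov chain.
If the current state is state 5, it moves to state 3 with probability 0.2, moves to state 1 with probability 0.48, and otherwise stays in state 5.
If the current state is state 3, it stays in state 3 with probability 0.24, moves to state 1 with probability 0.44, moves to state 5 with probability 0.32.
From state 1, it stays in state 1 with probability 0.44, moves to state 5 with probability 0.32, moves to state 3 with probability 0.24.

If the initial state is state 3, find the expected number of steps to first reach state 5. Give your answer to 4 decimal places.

Let t(s) be the expected number of steps to first reach state 5 from state s, with t(state 5) = 0. Conditioning on the first step:
t(state 3) = 1 + 0.24·t(state 3) + 0.44·t(state 1)
t(state 1) = 1 + 0.24·t(state 3) + 0.44·t(state 1)
Solving: t(state 3) = 3.1250, t(state 1) = 3.1250.
Expected steps from state 3 to state 5: 3.1250.

3.1250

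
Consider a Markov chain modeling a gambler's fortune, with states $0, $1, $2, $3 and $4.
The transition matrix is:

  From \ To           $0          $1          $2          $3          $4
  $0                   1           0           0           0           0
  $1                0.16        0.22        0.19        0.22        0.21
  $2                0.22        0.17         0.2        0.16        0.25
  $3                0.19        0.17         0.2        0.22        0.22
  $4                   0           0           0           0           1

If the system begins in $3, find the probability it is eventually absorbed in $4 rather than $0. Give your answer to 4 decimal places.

0.5405

Let h(s) be the probability of absorption at $4 starting from transient state s. Then h($4) = 1 and h($0) = 0. By first-step analysis:
h($1) = 0.16·0 + 0.22·h($1) + 0.19·h($2) + 0.22·h($3) + 0.21·1
h($2) = 0.22·0 + 0.17·h($1) + 0.2·h($2) + 0.16·h($3) + 0.25·1
h($3) = 0.19·0 + 0.17·h($1) + 0.2·h($2) + 0.22·h($3) + 0.22·1
Solving: h($1) = 0.5527, h($2) = 0.5381, h($3) = 0.5405.
Starting from $3, the probability is 0.5405.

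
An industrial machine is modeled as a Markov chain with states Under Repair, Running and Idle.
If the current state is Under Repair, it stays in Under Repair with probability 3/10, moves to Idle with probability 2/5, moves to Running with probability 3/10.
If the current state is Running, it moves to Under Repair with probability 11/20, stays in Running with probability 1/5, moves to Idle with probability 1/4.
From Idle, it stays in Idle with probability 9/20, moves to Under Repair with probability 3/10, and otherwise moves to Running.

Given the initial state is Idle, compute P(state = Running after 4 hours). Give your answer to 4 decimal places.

Propagate the distribution vector 4 hours from Idle.
After 0 hours: (0.0000, 0.0000, 1.0000)
After 1 hour: (0.3000, 0.2500, 0.4500)
After 2 hours: (0.3625, 0.2525, 0.3850)
After 3 hours: (0.3631, 0.2555, 0.3814)
After 4 hours: (0.3639, 0.2554, 0.3807)
P(in Running after 4 hours) = 0.2554

0.2554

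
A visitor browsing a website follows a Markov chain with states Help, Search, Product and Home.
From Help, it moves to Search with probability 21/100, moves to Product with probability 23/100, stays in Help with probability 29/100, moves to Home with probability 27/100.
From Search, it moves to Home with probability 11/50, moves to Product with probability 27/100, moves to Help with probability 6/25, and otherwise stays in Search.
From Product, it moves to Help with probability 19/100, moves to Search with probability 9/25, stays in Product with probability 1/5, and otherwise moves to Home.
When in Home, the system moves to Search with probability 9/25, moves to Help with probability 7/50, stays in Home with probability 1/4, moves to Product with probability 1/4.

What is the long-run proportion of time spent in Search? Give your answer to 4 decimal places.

Let the stationary distribution be π with π = πP and π_1 + π_2 + π_3 + π_4 = 1.
π_1 = 0.29·π_1 + 0.24·π_2 + 0.19·π_3 + 0.14·π_4
π_2 = 0.21·π_1 + 0.27·π_2 + 0.36·π_3 + 0.36·π_4
π_3 = 0.23·π_1 + 0.27·π_2 + 0.2·π_3 + 0.25·π_4
Solving with the normalization constraint gives π = (0.2142, 0.3008, 0.2397, 0.2453).
So the stationary probability of Search is 0.3008.

0.3008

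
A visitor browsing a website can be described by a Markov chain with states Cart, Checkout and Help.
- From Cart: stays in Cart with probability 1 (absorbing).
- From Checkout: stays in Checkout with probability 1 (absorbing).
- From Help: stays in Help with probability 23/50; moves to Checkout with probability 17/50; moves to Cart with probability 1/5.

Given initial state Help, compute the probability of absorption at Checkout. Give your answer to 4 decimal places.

Let h(s) be the probability of absorption at Checkout starting from transient state s. Then h(Checkout) = 1 and h(Cart) = 0. By first-step analysis:
h(Help) = 0.2·0 + 0.34·1 + 0.46·h(Help)
Solving: h(Help) = 0.6296.
Starting from Help, the probability is 0.6296.

0.6296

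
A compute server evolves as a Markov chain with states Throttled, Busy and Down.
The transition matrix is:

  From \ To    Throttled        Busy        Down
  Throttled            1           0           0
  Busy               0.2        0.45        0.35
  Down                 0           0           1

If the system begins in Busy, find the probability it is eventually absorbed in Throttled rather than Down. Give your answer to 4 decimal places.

Let h(s) be the probability of absorption at Throttled starting from transient state s. Then h(Throttled) = 1 and h(Down) = 0. By first-step analysis:
h(Busy) = 0.2·1 + 0.45·h(Busy) + 0.35·0
Solving: h(Busy) = 0.3636.
Starting from Busy, the probability is 0.3636.

0.3636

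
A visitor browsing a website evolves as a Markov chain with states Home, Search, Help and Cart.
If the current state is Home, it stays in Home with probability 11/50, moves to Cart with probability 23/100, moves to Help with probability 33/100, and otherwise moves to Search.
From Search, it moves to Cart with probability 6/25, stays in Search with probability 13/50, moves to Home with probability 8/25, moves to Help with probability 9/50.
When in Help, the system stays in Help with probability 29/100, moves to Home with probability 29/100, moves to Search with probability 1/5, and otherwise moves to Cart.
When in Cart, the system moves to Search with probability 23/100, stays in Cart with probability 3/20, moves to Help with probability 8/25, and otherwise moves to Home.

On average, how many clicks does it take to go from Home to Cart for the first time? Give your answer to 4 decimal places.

4.3596

Let t(s) be the expected number of clicks to first reach Cart from state s, with t(Cart) = 0. Conditioning on the first click:
t(Home) = 1 + 0.22·t(Home) + 0.22·t(Search) + 0.33·t(Help)
t(Search) = 1 + 0.32·t(Home) + 0.26·t(Search) + 0.18·t(Help)
t(Help) = 1 + 0.29·t(Home) + 0.2·t(Search) + 0.29·t(Help)
Solving: t(Home) = 4.3596, t(Search) = 4.3074, t(Help) = 4.4025.
Expected clicks from Home to Cart: 4.3596.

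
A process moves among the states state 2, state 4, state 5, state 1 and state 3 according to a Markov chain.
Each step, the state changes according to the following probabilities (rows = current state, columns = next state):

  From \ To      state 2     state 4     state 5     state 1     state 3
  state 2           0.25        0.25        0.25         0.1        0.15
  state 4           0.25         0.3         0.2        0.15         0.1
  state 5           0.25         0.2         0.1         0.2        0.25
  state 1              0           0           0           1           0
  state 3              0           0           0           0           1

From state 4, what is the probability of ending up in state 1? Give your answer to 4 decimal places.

Let h(s) be the probability of absorption at state 1 starting from transient state s. Then h(state 1) = 1 and h(state 3) = 0. By first-step analysis:
h(state 2) = 0.25·h(state 2) + 0.25·h(state 4) + 0.25·h(state 5) + 0.1·1 + 0.15·0
h(state 4) = 0.25·h(state 2) + 0.3·h(state 4) + 0.2·h(state 5) + 0.15·1 + 0.1·0
h(state 5) = 0.25·h(state 2) + 0.2·h(state 4) + 0.1·h(state 5) + 0.2·1 + 0.25·0
Solving: h(state 2) = 0.4575, h(state 4) = 0.5098, h(state 5) = 0.4626.
Starting from state 4, the probability is 0.5098.

0.5098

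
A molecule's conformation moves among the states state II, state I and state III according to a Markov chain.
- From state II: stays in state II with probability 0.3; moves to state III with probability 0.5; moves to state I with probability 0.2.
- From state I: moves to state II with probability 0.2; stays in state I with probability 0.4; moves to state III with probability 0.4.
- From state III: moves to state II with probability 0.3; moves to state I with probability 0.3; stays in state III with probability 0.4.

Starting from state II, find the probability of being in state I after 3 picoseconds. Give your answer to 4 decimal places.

0.3010

Propagate the distribution vector 3 picoseconds from state II.
After 0 picoseconds: (1.0000, 0.0000, 0.0000)
After 1 picosecond: (0.3000, 0.2000, 0.5000)
After 2 picoseconds: (0.2800, 0.2900, 0.4300)
After 3 picoseconds: (0.2710, 0.3010, 0.4280)
P(in state I after 3 picoseconds) = 0.3010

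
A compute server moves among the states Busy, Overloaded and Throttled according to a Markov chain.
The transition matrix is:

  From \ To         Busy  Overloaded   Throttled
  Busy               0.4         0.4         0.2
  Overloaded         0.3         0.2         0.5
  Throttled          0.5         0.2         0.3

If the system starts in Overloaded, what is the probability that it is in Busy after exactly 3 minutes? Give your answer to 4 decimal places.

Propagate the distribution vector 3 minutes from Overloaded.
After 0 minutes: (0.0000, 1.0000, 0.0000)
After 1 minute: (0.3000, 0.2000, 0.5000)
After 2 minutes: (0.4300, 0.2600, 0.3100)
After 3 minutes: (0.4050, 0.2860, 0.3090)
P(in Busy after 3 minutes) = 0.4050

0.4050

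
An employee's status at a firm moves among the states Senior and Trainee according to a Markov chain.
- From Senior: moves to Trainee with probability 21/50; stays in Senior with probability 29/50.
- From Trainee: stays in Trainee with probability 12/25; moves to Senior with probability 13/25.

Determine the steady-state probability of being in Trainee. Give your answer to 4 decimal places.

0.4468

Let the stationary distribution be π with π = πP and π_1 + π_2 = 1.
π_1 = 0.58·π_1 + 0.52·π_2
Solving with the normalization constraint gives π = (0.5532, 0.4468).
So the stationary probability of Trainee is 0.4468.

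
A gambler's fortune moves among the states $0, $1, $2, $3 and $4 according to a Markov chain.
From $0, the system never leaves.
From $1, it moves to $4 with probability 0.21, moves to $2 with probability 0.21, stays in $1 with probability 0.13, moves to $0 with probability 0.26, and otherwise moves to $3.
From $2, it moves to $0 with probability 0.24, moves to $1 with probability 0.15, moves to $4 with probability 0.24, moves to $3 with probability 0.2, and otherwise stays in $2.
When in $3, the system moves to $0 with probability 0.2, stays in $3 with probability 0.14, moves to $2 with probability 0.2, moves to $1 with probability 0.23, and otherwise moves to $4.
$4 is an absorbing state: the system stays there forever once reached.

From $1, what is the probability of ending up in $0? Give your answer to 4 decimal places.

0.5273

Let h(s) be the probability of absorption at $0 starting from transient state s. Then h($0) = 1 and h($4) = 0. By first-step analysis:
h($1) = 0.26·1 + 0.13·h($1) + 0.21·h($2) + 0.19·h($3) + 0.21·0
h($2) = 0.24·1 + 0.15·h($1) + 0.17·h($2) + 0.2·h($3) + 0.24·0
h($3) = 0.2·1 + 0.23·h($1) + 0.2·h($2) + 0.14·h($3) + 0.23·0
Solving: h($1) = 0.5273, h($2) = 0.5026, h($3) = 0.4905.
Starting from $1, the probability is 0.5273.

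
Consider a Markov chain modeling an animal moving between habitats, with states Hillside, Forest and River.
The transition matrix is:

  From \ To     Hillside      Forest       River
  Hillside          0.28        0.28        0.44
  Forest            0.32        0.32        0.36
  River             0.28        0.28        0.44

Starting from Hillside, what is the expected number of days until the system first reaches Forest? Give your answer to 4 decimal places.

Let t(s) be the expected number of days to first reach Forest from state s, with t(Forest) = 0. Conditioning on the first day:
t(Hillside) = 1 + 0.28·t(Hillside) + 0.44·t(River)
t(River) = 1 + 0.28·t(Hillside) + 0.44·t(River)
Solving: t(Hillside) = 3.5714, t(River) = 3.5714.
Expected days from Hillside to Forest: 3.5714.

3.5714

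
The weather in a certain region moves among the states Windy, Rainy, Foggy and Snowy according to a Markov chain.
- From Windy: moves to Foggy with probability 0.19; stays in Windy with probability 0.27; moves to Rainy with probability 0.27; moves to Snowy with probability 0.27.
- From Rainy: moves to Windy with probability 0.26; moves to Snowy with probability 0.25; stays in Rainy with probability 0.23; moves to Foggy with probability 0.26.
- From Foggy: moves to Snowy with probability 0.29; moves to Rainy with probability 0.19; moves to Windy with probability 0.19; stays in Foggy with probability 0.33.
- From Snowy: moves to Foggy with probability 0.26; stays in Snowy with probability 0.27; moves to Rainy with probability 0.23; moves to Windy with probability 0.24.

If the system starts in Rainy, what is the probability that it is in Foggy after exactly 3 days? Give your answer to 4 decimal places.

Propagate the distribution vector 3 days from Rainy.
After 0 days: (0.0000, 1.0000, 0.0000, 0.0000)
After 1 day: (0.2600, 0.2300, 0.2600, 0.2500)
After 2 days: (0.2394, 0.2300, 0.2600, 0.2706)
After 3 days: (0.2388, 0.2292, 0.2614, 0.2706)
P(in Foggy after 3 days) = 0.2614

0.2614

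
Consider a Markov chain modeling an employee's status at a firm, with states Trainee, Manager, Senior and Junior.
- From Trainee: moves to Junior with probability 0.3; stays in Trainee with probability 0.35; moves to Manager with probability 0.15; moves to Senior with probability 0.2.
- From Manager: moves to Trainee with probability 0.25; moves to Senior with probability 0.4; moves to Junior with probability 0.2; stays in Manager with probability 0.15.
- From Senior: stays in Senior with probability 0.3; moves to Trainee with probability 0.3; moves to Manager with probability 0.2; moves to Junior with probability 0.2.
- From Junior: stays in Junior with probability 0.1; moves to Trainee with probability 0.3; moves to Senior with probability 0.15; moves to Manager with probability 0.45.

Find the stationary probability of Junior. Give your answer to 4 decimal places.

Let the stationary distribution be π with π = πP and π_1 + π_2 + π_3 + π_4 = 1.
π_1 = 0.35·π_1 + 0.25·π_2 + 0.3·π_3 + 0.3·π_4
π_2 = 0.15·π_1 + 0.15·π_2 + 0.2·π_3 + 0.45·π_4
π_3 = 0.2·π_1 + 0.4·π_2 + 0.3·π_3 + 0.15·π_4
Solving with the normalization constraint gives π = (0.3039, 0.2259, 0.2608, 0.2094).
So the stationary probability of Junior is 0.2094.

0.2094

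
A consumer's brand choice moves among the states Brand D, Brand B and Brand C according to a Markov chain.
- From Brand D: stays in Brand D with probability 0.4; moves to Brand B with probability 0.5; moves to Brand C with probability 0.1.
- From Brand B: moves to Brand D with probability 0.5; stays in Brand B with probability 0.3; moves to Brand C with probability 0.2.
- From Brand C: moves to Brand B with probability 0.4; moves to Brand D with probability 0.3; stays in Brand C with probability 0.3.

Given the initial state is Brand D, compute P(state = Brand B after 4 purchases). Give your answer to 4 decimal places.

0.4017

Propagate the distribution vector 4 purchases from Brand D.
After 0 purchases: (1.0000, 0.0000, 0.0000)
After 1 purchase: (0.4000, 0.5000, 0.1000)
After 2 purchases: (0.4400, 0.3900, 0.1700)
After 3 purchases: (0.4220, 0.4050, 0.1730)
After 4 purchases: (0.4232, 0.4017, 0.1751)
P(in Brand B after 4 purchases) = 0.4017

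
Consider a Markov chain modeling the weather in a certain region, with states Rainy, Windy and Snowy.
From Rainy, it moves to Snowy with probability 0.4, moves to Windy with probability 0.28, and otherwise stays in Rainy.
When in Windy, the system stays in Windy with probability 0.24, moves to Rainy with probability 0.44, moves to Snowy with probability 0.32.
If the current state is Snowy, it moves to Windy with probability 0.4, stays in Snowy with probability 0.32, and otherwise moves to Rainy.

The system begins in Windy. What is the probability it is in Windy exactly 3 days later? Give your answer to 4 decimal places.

Propagate the distribution vector 3 days from Windy.
After 0 days: (0.0000, 1.0000, 0.0000)
After 1 day: (0.4400, 0.2400, 0.3200)
After 2 days: (0.3360, 0.3088, 0.3552)
After 3 days: (0.3428, 0.3103, 0.3469)
P(in Windy after 3 days) = 0.3103

0.3103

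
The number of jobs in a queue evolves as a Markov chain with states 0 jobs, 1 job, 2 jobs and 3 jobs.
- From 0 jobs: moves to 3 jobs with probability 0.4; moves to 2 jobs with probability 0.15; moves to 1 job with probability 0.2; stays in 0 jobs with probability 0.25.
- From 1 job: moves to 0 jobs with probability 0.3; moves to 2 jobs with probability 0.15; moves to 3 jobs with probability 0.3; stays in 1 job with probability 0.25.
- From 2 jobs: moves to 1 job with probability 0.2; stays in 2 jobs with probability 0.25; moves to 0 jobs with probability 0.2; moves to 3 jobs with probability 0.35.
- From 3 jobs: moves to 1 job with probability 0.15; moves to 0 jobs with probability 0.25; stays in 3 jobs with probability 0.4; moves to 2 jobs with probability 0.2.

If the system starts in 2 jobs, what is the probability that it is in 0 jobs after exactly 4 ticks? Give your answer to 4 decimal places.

0.2502

Propagate the distribution vector 4 ticks from 2 jobs.
After 0 ticks: (0.0000, 0.0000, 1.0000, 0.0000)
After 1 tick: (0.2000, 0.2000, 0.2500, 0.3500)
After 2 ticks: (0.2475, 0.1925, 0.1925, 0.3675)
After 3 ticks: (0.2500, 0.1913, 0.1876, 0.3711)
After 4 ticks: (0.2502, 0.1910, 0.1873, 0.3715)
P(in 0 jobs after 4 ticks) = 0.2502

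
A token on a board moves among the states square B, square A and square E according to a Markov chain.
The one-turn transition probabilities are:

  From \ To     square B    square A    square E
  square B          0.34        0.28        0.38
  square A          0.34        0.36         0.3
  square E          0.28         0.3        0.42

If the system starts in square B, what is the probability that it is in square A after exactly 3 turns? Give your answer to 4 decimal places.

0.3123

Propagate the distribution vector 3 turns from square B.
After 0 turns: (1.0000, 0.0000, 0.0000)
After 1 turn: (0.3400, 0.2800, 0.3800)
After 2 turns: (0.3172, 0.3100, 0.3728)
After 3 turns: (0.3176, 0.3123, 0.3701)
P(in square A after 3 turns) = 0.3123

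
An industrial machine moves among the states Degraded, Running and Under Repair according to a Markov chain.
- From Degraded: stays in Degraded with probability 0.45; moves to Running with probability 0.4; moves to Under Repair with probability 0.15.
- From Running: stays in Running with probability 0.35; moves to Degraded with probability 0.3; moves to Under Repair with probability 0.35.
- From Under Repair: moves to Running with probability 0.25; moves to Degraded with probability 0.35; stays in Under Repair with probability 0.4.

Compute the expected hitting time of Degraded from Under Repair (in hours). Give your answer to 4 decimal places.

Let t(s) be the expected number of hours to first reach Degraded from state s, with t(Degraded) = 0. Conditioning on the first hour:
t(Running) = 1 + 0.35·t(Running) + 0.35·t(Under Repair)
t(Under Repair) = 1 + 0.25·t(Running) + 0.4·t(Under Repair)
Solving: t(Running) = 3.1405, t(Under Repair) = 2.9752.
Expected hours from Under Repair to Degraded: 2.9752.

2.9752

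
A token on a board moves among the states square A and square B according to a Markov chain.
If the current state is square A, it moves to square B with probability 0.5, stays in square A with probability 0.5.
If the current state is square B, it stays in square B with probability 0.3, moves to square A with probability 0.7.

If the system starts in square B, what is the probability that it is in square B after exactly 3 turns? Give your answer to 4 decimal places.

Propagate the distribution vector 3 turns from square B.
After 0 turns: (0.0000, 1.0000)
After 1 turn: (0.7000, 0.3000)
After 2 turns: (0.5600, 0.4400)
After 3 turns: (0.5880, 0.4120)
P(in square B after 3 turns) = 0.4120

0.4120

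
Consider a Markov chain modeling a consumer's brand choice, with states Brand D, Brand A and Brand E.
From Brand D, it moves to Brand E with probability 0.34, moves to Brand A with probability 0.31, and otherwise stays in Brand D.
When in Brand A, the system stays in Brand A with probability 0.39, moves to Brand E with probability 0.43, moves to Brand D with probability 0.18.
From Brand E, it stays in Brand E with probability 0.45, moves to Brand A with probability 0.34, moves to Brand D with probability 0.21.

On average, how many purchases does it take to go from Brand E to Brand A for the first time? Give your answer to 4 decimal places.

Let t(s) be the expected number of purchases to first reach Brand A from state s, with t(Brand A) = 0. Conditioning on the first purchase:
t(Brand D) = 1 + 0.35·t(Brand D) + 0.34·t(Brand E)
t(Brand E) = 1 + 0.21·t(Brand D) + 0.45·t(Brand E)
Solving: t(Brand D) = 3.1108, t(Brand E) = 3.0059.
Expected purchases from Brand E to Brand A: 3.0059.

3.0059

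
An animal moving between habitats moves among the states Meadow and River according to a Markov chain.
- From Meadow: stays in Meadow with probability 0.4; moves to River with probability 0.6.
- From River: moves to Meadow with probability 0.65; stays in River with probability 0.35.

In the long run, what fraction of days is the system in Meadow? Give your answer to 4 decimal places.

Let the stationary distribution be π with π = πP and π_1 + π_2 = 1.
π_1 = 0.4·π_1 + 0.65·π_2
Solving with the normalization constraint gives π = (0.5200, 0.4800).
So the stationary probability of Meadow is 0.5200.

0.5200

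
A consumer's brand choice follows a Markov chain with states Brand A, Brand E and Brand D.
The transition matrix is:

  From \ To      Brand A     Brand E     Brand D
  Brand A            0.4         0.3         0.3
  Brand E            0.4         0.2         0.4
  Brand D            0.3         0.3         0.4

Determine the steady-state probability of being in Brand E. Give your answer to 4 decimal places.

0.2727

Let the stationary distribution be π with π = πP and π_1 + π_2 + π_3 = 1.
π_1 = 0.4·π_1 + 0.4·π_2 + 0.3·π_3
π_2 = 0.3·π_1 + 0.2·π_2 + 0.3·π_3
Solving with the normalization constraint gives π = (0.3636, 0.2727, 0.3636).
So the stationary probability of Brand E is 0.2727.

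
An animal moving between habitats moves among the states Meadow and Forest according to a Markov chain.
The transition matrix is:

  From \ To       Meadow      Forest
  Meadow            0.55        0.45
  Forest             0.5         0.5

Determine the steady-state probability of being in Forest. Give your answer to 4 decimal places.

0.4737

Let the stationary distribution be π with π = πP and π_1 + π_2 = 1.
π_1 = 0.55·π_1 + 0.5·π_2
Solving with the normalization constraint gives π = (0.5263, 0.4737).
So the stationary probability of Forest is 0.4737.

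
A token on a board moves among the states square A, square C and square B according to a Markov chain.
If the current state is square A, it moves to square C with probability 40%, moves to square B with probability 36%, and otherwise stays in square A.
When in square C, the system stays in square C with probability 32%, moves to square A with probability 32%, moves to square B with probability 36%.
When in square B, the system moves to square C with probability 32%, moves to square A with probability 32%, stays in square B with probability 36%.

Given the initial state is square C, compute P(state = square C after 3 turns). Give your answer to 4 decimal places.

0.3436

Propagate the distribution vector 3 turns from square C.
After 0 turns: (0.0000, 1.0000, 0.0000)
After 1 turn: (0.3200, 0.3200, 0.3600)
After 2 turns: (0.2944, 0.3456, 0.3600)
After 3 turns: (0.2964, 0.3436, 0.3600)
P(in square C after 3 turns) = 0.3436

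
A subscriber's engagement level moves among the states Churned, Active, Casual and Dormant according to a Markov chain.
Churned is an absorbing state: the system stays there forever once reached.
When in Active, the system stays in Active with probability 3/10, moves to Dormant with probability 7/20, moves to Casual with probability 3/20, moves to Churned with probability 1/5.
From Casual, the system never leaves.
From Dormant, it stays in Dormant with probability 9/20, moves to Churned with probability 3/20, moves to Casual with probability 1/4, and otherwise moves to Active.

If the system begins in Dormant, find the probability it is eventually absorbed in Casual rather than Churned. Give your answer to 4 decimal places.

Let h(s) be the probability of absorption at Casual starting from transient state s. Then h(Casual) = 1 and h(Churned) = 0. By first-step analysis:
h(Active) = 0.2·0 + 0.3·h(Active) + 0.15·1 + 0.35·h(Dormant)
h(Dormant) = 0.15·0 + 0.15·h(Active) + 0.25·1 + 0.45·h(Dormant)
Solving: h(Active) = 0.5113, h(Dormant) = 0.5940.
Starting from Dormant, the probability is 0.5940.

0.5940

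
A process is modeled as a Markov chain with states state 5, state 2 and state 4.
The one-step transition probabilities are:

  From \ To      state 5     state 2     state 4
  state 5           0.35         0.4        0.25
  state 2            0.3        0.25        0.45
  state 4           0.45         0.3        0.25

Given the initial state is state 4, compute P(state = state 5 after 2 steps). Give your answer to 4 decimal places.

0.3600

Sum over the intermediate state after 1 step:
P = P(state 4→state 5)·P(state 5→state 5) + P(state 4→state 2)·P(state 2→state 5) + P(state 4→state 4)·P(state 4→state 5)
  = 0.45×0.35 + 0.3×0.3 + 0.25×0.45
  = 0.1575 + 0.0900 + 0.1125 = 0.3600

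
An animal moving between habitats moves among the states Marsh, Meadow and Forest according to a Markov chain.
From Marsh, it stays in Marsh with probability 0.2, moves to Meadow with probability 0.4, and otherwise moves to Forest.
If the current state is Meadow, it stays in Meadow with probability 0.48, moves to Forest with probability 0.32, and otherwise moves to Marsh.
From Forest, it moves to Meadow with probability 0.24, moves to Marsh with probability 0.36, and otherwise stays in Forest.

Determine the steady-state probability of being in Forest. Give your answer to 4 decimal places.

Let the stationary distribution be π with π = πP and π_1 + π_2 + π_3 = 1.
π_1 = 0.2·π_1 + 0.2·π_2 + 0.36·π_3
π_2 = 0.4·π_1 + 0.48·π_2 + 0.24·π_3
Solving with the normalization constraint gives π = (0.2593, 0.3704, 0.3704).
So the stationary probability of Forest is 0.3704.

0.3704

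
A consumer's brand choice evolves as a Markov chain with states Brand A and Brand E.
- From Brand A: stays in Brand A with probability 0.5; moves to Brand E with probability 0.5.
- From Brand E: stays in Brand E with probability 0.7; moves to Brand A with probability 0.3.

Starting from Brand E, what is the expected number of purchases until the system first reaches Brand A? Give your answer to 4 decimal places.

Let t(s) be the expected number of purchases to first reach Brand A from state s, with t(Brand A) = 0. Conditioning on the first purchase:
t(Brand E) = 1 + 0.7·t(Brand E)
Solving: t(Brand E) = 3.3333.
Expected purchases from Brand E to Brand A: 3.3333.

3.3333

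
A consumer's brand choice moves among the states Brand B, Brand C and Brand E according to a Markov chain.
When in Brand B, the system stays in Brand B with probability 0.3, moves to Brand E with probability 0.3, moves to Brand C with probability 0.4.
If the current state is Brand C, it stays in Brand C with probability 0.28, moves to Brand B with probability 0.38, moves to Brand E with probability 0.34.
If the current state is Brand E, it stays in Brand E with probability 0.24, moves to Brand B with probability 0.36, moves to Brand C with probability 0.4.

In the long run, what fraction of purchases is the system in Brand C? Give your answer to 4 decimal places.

Let the stationary distribution be π with π = πP and π_1 + π_2 + π_3 = 1.
π_1 = 0.3·π_1 + 0.38·π_2 + 0.36·π_3
π_2 = 0.4·π_1 + 0.28·π_2 + 0.4·π_3
Solving with the normalization constraint gives π = (0.3464, 0.3571, 0.2965).
So the stationary probability of Brand C is 0.3571.

0.3571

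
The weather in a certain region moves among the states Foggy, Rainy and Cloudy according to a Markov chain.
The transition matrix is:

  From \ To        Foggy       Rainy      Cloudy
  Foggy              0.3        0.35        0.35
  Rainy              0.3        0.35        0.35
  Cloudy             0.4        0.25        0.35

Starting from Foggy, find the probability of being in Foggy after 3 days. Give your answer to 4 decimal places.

0.3350

Propagate the distribution vector 3 days from Foggy.
After 0 days: (1.0000, 0.0000, 0.0000)
After 1 day: (0.3000, 0.3500, 0.3500)
After 2 days: (0.3350, 0.3150, 0.3500)
After 3 days: (0.3350, 0.3150, 0.3500)
P(in Foggy after 3 days) = 0.3350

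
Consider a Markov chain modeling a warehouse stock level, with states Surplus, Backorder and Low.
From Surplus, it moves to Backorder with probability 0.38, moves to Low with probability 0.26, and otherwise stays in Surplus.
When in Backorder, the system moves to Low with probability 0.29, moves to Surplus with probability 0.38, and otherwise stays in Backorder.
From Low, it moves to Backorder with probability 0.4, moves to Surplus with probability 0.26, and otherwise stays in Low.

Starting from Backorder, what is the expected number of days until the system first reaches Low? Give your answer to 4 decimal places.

3.5865

Let t(s) be the expected number of days to first reach Low from state s, with t(Low) = 0. Conditioning on the first day:
t(Surplus) = 1 + 0.36·t(Surplus) + 0.38·t(Backorder)
t(Backorder) = 1 + 0.38·t(Surplus) + 0.33·t(Backorder)
Solving: t(Surplus) = 3.6920, t(Backorder) = 3.5865.
Expected days from Backorder to Low: 3.5865.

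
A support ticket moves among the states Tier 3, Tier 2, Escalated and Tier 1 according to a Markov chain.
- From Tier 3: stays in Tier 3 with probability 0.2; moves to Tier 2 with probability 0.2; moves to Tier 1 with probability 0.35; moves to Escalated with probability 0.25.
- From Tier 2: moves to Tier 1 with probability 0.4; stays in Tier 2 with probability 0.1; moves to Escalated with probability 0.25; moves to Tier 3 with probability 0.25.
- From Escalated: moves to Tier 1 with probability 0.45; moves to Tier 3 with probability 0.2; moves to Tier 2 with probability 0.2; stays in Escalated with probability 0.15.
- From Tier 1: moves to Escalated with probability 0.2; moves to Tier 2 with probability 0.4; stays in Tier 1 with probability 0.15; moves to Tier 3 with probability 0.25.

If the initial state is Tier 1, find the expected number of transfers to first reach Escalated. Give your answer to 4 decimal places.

Let t(s) be the expected number of transfers to first reach Escalated from state s, with t(Escalated) = 0. Conditioning on the first transfer:
t(Tier 3) = 1 + 0.2·t(Tier 3) + 0.2·t(Tier 2) + 0.35·t(Tier 1)
t(Tier 2) = 1 + 0.25·t(Tier 3) + 0.1·t(Tier 2) + 0.4·t(Tier 1)
t(Tier 1) = 1 + 0.25·t(Tier 3) + 0.4·t(Tier 2) + 0.15·t(Tier 1)
Solving: t(Tier 3) = 4.2567, t(Tier 2) = 4.2648, t(Tier 1) = 4.4354.
Expected transfers from Tier 1 to Escalated: 4.4354.

4.4354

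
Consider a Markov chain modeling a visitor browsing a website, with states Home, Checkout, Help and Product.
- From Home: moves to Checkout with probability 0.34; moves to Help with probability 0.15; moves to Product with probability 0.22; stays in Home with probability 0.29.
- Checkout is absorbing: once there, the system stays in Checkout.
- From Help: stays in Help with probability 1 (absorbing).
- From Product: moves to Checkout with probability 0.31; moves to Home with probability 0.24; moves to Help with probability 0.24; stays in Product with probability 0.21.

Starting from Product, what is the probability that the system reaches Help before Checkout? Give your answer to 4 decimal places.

Let h(s) be the probability of absorption at Help starting from transient state s. Then h(Help) = 1 and h(Checkout) = 0. By first-step analysis:
h(Home) = 0.29·h(Home) + 0.34·0 + 0.15·1 + 0.22·h(Product)
h(Product) = 0.24·h(Home) + 0.31·0 + 0.24·1 + 0.21·h(Product)
Solving: h(Home) = 0.3371, h(Product) = 0.4062.
Starting from Product, the probability is 0.4062.

0.4062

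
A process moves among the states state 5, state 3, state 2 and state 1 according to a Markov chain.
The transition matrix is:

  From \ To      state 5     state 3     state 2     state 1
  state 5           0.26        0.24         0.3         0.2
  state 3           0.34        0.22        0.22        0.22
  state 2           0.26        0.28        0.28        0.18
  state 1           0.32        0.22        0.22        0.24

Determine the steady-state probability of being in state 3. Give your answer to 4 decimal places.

0.2414

Let the stationary distribution be π with π = πP and π_1 + π_2 + π_3 + π_4 = 1.
π_1 = 0.26·π_1 + 0.34·π_2 + 0.26·π_3 + 0.32·π_4
π_2 = 0.24·π_1 + 0.22·π_2 + 0.28·π_3 + 0.22·π_4
π_3 = 0.3·π_1 + 0.22·π_2 + 0.28·π_3 + 0.22·π_4
Solving with the normalization constraint gives π = (0.2918, 0.2414, 0.2589, 0.2080).
So the stationary probability of state 3 is 0.2414.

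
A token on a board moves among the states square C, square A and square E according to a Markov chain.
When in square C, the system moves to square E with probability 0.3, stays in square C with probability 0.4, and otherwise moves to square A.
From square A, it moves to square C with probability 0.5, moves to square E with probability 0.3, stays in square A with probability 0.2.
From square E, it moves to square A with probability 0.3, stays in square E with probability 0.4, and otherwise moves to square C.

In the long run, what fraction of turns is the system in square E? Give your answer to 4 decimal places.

0.3333

Let the stationary distribution be π with π = πP and π_1 + π_2 + π_3 = 1.
π_1 = 0.4·π_1 + 0.5·π_2 + 0.3·π_3
π_2 = 0.3·π_1 + 0.2·π_2 + 0.3·π_3
Solving with the normalization constraint gives π = (0.3939, 0.2727, 0.3333).
So the stationary probability of square E is 0.3333.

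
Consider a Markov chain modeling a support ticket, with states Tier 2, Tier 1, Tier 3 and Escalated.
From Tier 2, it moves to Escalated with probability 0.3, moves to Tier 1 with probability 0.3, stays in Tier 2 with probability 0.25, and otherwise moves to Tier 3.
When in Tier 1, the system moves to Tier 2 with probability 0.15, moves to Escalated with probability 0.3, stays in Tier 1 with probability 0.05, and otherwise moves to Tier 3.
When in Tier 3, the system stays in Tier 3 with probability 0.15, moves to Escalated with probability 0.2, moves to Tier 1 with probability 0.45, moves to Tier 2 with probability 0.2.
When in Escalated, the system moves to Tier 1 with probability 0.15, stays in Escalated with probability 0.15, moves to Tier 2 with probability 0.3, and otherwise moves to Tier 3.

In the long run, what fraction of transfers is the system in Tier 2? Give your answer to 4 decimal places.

0.2223

Let the stationary distribution be π with π = πP and π_1 + π_2 + π_3 + π_4 = 1.
π_1 = 0.25·π_1 + 0.15·π_2 + 0.2·π_3 + 0.3·π_4
π_2 = 0.3·π_1 + 0.05·π_2 + 0.45·π_3 + 0.15·π_4
π_3 = 0.15·π_1 + 0.5·π_2 + 0.15·π_3 + 0.4·π_4
Solving with the normalization constraint gives π = (0.2223, 0.2472, 0.2953, 0.2352).
So the stationary probability of Tier 2 is 0.2223.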